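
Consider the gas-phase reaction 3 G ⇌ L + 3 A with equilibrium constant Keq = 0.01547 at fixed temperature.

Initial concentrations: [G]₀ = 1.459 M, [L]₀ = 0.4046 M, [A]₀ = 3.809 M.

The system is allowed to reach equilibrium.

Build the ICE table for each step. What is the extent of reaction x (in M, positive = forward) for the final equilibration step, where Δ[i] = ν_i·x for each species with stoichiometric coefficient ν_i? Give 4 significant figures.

Q₀ = 7.199 vs Keq = 0.01547 ⇒ Q>K, reverse
Step 1:
                    G           L           A
  I             1.459      0.4046       3.809
  C             1.168     -0.3894      -1.168
  E             2.627     0.01523       2.641
  solve Keq expr → x = -0.3894; check Q = 0.01547

x = -0.3894 M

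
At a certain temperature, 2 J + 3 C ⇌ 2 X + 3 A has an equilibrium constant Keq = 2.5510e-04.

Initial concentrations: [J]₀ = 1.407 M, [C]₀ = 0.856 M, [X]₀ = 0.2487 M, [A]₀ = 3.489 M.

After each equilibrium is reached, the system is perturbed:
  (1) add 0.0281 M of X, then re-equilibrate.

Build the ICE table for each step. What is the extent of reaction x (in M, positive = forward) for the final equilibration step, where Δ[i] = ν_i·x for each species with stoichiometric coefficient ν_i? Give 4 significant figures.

Q₀ = 2.116 vs Keq = 2.5510e-04 ⇒ Q>K, reverse
Step 1:
                    J           C           X           A
  Initial       1.407       0.856      0.2487       3.489
  Change       0.2423      0.3634     -0.2423     -0.3634
  Equil         1.649       1.219    0.006419       3.126
  solve Keq expr → x = -0.1211; check Q = 2.5510e-04
Then add 0.0281 M of X.
Step 2:
                    J           C           X           A
  Initial       1.649       1.219     0.03452       3.126
  Change      0.02752     0.04128    -0.02752    -0.04128
  Equil         1.677       1.261    0.006999       3.084
  solve Keq expr → x = -0.01376; check Q = 2.5510e-04

x = -0.01376 M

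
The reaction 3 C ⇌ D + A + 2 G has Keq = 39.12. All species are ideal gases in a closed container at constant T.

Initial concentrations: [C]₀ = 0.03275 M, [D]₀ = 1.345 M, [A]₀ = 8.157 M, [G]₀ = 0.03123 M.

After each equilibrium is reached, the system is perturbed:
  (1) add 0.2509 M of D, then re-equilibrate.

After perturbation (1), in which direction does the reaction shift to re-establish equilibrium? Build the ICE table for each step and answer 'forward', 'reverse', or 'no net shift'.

Q₀ = 304.6 vs Keq = 39.12 ⇒ Q>K, reverse
Step 1:
                    C           D           A           G
  init        0.03275       1.345       8.157     0.03123
  Δ           0.01615   -0.005382   -0.005382    -0.01076
  eq           0.0489        1.34       8.152     0.02047
  solve Keq expr → x = -0.005382; check Q = 39.12
Then add 0.2509 M of D.
Step 2:
                    C           D           A           G
  init         0.0489       1.591       8.152     0.02047
  Δ          0.001348 -4.4918e-04 -4.4918e-04 -8.9837e-04
  eq          0.05024        1.59       8.151     0.01957
  solve Keq expr → x = -4.4918e-04; check Q = 39.12

Direction: reverse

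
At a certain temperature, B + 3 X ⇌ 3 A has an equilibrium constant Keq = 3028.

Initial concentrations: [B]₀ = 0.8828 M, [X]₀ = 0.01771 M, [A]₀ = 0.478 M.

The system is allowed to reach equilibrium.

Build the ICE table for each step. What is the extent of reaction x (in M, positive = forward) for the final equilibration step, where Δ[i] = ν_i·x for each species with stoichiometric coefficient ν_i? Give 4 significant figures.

x = -0.005182 M

Q₀ = 2.2272e+04 vs Keq = 3028 ⇒ Q>K, reverse
Step 1:
                  B         X         A
  I          0.8828   0.01771     0.478
  C        0.005182   0.01555  -0.01555
  E           0.888   0.03326    0.4625
  solve Keq expr → x = -0.005182; check Q = 3028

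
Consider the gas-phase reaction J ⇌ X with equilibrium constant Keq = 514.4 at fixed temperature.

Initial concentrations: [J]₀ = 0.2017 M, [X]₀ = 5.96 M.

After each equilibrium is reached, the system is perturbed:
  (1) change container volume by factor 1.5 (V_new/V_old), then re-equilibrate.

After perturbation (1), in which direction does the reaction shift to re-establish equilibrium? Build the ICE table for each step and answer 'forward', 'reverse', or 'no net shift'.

Direction: no net shift

Q₀ = 29.55 vs Keq = 514.4 ⇒ Q<K, forward
Step 1:
                  J         X
  init       0.2017      5.96
  Δ         -0.1897    0.1897
  eq        0.01196      6.15
  solve Keq expr → x = 0.1897; check Q = 514.4
Then change container volume by factor 1.5 (V_new/V_old).
Step 2:
                  J         X
  init      0.00797       4.1
  Δ               0         0
  eq        0.00797       4.1
  solve Keq expr → x = 0; check Q = 514.4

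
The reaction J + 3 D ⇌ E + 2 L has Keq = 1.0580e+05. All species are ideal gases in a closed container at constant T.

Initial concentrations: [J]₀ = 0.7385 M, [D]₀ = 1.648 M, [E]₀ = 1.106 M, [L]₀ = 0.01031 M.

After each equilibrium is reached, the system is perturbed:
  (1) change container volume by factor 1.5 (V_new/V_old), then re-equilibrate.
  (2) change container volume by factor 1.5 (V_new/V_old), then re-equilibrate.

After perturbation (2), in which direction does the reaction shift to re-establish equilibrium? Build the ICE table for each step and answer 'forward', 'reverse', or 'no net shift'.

Direction: reverse

Q₀ = 3.5567e-05 vs Keq = 1.0580e+05 ⇒ Q<K, forward
Step 1:
                  J         D         E         L
  I          0.7385     1.648     1.106   0.01031
  C         -0.5345    -1.603    0.5345     1.069
  E           0.204   0.04457      1.64     1.079
  solve Keq expr → x = 0.5345; check Q = 1.0580e+05
Then change container volume by factor 1.5 (V_new/V_old).
Step 2:
                  J         D         E         L
  I           0.136   0.02971     1.094    0.7195
  C        0.001362  0.004087 -0.001362 -0.002725
  E          0.1374    0.0338     1.092    0.7168
  solve Keq expr → x = -0.001362; check Q = 1.0580e+05
Then change container volume by factor 1.5 (V_new/V_old).
Step 3:
                  J         D         E         L
  I         0.09158   0.02253    0.7282    0.4779
  C        0.001026  0.003079 -0.001026 -0.002053
  E         0.09261   0.02561    0.7272    0.4758
  solve Keq expr → x = -0.001026; check Q = 1.0580e+05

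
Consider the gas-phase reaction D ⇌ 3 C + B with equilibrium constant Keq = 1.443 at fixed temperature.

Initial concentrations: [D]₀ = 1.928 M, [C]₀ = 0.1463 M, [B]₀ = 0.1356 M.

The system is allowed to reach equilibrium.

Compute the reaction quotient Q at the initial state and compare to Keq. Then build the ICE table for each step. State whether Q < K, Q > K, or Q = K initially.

Q₀ = 2.2023e-04; Q < K (proceeds forward)

Q₀ = 2.2023e-04 vs Keq = 1.443 ⇒ Q<K, forward
Step 1:
                   D          C          B
  Initial      1.928     0.1463     0.1356
  Change       -0.46       1.38       0.46
  Equil        1.468      1.526     0.5956
  solve Keq expr → x = 0.46; check Q = 1.443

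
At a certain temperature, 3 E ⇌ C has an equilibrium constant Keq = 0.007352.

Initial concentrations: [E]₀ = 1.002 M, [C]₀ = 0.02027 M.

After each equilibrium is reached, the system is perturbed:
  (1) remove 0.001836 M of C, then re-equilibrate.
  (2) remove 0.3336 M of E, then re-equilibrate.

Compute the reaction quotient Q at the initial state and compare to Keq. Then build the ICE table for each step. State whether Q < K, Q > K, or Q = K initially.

Q₀ = 0.02015; Q > K (proceeds reverse)

Q₀ = 0.02015 vs Keq = 0.007352 ⇒ Q>K, reverse
Step 1:
                  E         C
  init        1.002   0.02027
  Δ         0.03613  -0.01204
  eq          1.038  0.008226
  solve Keq expr → x = -0.01204; check Q = 0.007352
Then remove 0.001836 M of C.
Step 2:
                  E         C
  init        1.038   0.00639
  Δ       -0.005143  0.001714
  eq          1.033  0.008104
  solve Keq expr → x = 0.001714; check Q = 0.007352
Then remove 0.3336 M of E.
Step 3:
                  E         C
  init       0.6994  0.008104
  Δ         0.01623  -0.00541
  eq         0.7156  0.002694
  solve Keq expr → x = -0.00541; check Q = 0.007352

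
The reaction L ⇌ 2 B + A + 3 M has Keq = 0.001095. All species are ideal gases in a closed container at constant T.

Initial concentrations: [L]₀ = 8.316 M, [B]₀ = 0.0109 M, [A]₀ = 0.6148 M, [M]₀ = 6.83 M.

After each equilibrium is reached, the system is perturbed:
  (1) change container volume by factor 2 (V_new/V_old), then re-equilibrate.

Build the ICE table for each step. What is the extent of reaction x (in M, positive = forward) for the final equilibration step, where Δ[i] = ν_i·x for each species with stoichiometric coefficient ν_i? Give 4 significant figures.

x = 0.007737 M

Q₀ = 0.002799 vs Keq = 0.001095 ⇒ Q>K, reverse
Step 1:
                  L         B         A         M
  Initial     8.316    0.0109    0.6148      6.83
  Change    0.00203 -0.004061  -0.00203 -0.006091
  Equil       8.318  0.006839    0.6128     6.824
  solve Keq expr → x = -0.00203; check Q = 0.001095
Then change container volume by factor 2 (V_new/V_old).
Step 2:
                  L         B         A         M
  Initial     4.159   0.00342    0.3064     3.412
  Change  -0.007737   0.01547  0.007737   0.02321
  Equil       4.151   0.01889    0.3141     3.435
  solve Keq expr → x = 0.007737; check Q = 0.001095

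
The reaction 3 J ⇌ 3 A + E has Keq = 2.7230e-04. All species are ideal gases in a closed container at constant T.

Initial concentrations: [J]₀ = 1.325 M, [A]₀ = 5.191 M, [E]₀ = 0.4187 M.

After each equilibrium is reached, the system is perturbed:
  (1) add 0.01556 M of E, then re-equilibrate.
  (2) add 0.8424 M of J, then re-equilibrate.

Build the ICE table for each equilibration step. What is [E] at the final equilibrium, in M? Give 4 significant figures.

Q₀ = 25.18 vs Keq = 2.7230e-04 ⇒ Q>K, reverse
Step 1:
                  J         A         E
  init        1.325     5.191    0.4187
  Δ           1.256    -1.256   -0.4186
  eq          2.581     3.935 7.6819e-05
  solve Keq expr → x = -0.4186; check Q = 2.7230e-04
Then add 0.01556 M of E.
Step 2:
                  J         A         E
  init        2.581     3.935   0.01564
  Δ         0.04666  -0.04666  -0.01555
  eq          2.628     3.888 8.4014e-05
  solve Keq expr → x = -0.01555; check Q = 2.7230e-04
Then add 0.8424 M of J.
Step 3:
                  J         A         E
  init         3.47     3.888 8.4014e-05
  Δ       -3.2813e-04 3.2813e-04 1.0938e-04
  eq           3.47     3.889 1.9339e-04
  solve Keq expr → x = 1.0938e-04; check Q = 2.7230e-04

[E]_eq = 1.9339e-04 M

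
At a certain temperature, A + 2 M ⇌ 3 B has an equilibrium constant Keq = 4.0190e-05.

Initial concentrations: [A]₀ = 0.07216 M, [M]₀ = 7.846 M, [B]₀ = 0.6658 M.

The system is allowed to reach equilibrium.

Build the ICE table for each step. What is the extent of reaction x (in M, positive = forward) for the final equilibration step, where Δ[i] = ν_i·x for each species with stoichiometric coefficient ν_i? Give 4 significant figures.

Q₀ = 0.06644 vs Keq = 4.0190e-05 ⇒ Q>K, reverse
Step 1:
                  A         M         B
  init      0.07216     7.846    0.6658
  Δ          0.1921    0.3841   -0.5762
  eq         0.2642      8.23    0.0896
  solve Keq expr → x = -0.1921; check Q = 4.0190e-05

x = -0.1921 M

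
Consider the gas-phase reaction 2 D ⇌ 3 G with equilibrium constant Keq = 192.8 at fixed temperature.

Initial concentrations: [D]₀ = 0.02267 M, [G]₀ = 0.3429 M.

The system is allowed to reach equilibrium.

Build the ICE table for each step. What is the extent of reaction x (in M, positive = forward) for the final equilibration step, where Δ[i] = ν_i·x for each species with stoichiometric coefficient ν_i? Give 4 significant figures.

Q₀ = 78.45 vs Keq = 192.8 ⇒ Q<K, forward
Step 1:
                  D         G
  I         0.02267    0.3429
  C       -0.007492   0.01124
  E         0.01518    0.3541
  solve Keq expr → x = 0.003746; check Q = 192.8

x = 0.003746 M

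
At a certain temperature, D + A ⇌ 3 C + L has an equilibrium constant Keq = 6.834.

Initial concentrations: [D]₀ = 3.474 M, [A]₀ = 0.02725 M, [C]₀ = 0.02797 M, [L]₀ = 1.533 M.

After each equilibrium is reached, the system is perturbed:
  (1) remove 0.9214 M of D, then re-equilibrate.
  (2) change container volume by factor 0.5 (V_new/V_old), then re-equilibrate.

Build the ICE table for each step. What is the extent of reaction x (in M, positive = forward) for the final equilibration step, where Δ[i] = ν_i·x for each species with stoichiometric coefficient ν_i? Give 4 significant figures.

x = -6.8282e-04 M

Q₀ = 3.5434e-04 vs Keq = 6.834 ⇒ Q<K, forward
Step 1:
                  D         A         C         L
  Initial     3.474   0.02725   0.02797     1.533
  Change   -0.02716  -0.02716   0.08149   0.02716
  Equil       3.447 8.6863e-05    0.1095      1.56
  solve Keq expr → x = 0.02716; check Q = 6.834
Then remove 0.9214 M of D.
Step 2:
                  D         A         C         L
  Initial     2.525 8.6863e-05    0.1095      1.56
  Change  3.1382e-05 3.1382e-05 -9.4147e-05 -3.1382e-05
  Equil       2.525 1.1824e-04    0.1094      1.56
  solve Keq expr → x = -3.1382e-05; check Q = 6.834
Then change container volume by factor 0.5 (V_new/V_old).
Step 3:
                  D         A         C         L
  Initial     5.051 2.3649e-04    0.2187      3.12
  Change  6.8282e-04 6.8282e-04 -0.002048 -6.8282e-04
  Equil       5.052 9.1931e-04    0.2167      3.12
  solve Keq expr → x = -6.8282e-04; check Q = 6.834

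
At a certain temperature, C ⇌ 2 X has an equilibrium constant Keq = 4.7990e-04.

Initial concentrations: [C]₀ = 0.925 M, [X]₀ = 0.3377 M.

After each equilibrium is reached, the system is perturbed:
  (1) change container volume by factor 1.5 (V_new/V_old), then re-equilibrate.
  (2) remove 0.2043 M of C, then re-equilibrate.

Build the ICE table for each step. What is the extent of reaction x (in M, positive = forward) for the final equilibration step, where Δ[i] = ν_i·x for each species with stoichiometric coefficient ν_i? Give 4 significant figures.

Q₀ = 0.1233 vs Keq = 4.7990e-04 ⇒ Q>K, reverse
Step 1:
                  C         X
  I           0.925    0.3377
  C          0.1575   -0.3149
  E           1.082   0.02279
  solve Keq expr → x = -0.1575; check Q = 4.7990e-04
Then change container volume by factor 1.5 (V_new/V_old).
Step 2:
                  C         X
  I          0.7216   0.01519
  C       -0.001697  0.003393
  E          0.7199   0.01859
  solve Keq expr → x = 0.001697; check Q = 4.7990e-04
Then remove 0.2043 M of C.
Step 3:
                  C         X
  I          0.5156   0.01859
  C        0.001418 -0.002835
  E          0.5171   0.01575
  solve Keq expr → x = -0.001418; check Q = 4.7990e-04

x = -0.001418 M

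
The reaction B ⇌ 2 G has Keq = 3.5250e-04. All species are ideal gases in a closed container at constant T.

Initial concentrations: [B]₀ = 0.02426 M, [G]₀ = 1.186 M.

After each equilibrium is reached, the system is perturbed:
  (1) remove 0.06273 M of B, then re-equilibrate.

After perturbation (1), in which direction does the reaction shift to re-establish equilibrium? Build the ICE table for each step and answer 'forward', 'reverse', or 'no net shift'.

Q₀ = 57.98 vs Keq = 3.5250e-04 ⇒ Q>K, reverse
Step 1:
                    B           G
  init        0.02426       1.186
  Δ            0.5857      -1.171
  eq           0.6099     0.01466
  solve Keq expr → x = -0.5857; check Q = 3.5250e-04
Then remove 0.06273 M of B.
Step 2:
                    B           G
  init         0.5472     0.01466
  Δ        3.8480e-04 -7.6960e-04
  eq           0.5476     0.01389
  solve Keq expr → x = -3.8480e-04; check Q = 3.5250e-04

Direction: reverse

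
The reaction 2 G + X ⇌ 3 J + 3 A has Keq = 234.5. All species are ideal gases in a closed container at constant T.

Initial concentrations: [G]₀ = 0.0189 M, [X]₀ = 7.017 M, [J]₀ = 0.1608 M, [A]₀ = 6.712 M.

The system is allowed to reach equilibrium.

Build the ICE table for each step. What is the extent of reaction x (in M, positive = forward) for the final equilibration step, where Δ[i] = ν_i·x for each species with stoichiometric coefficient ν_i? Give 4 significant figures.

Q₀ = 501.6 vs Keq = 234.5 ⇒ Q>K, reverse
Step 1:
                   G          X          J          A
  Initial     0.0189      7.017     0.1608      6.712
  Change    0.006287   0.003143   -0.00943   -0.00943
  Equil      0.02519       7.02     0.1514      6.703
  solve Keq expr → x = -0.003143; check Q = 234.5

x = -0.003143 M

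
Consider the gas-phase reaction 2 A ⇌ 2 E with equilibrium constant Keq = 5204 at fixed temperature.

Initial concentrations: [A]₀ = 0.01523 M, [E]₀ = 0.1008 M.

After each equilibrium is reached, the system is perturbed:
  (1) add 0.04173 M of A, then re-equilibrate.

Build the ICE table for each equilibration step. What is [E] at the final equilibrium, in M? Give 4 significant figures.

Q₀ = 43.8 vs Keq = 5204 ⇒ Q<K, forward
Step 1:
                    A           E
  Initial     0.01523      0.1008
  Change     -0.01364     0.01364
  Equil      0.001586      0.1144
  solve Keq expr → x = 0.006822; check Q = 5204
Then add 0.04173 M of A.
Step 2:
                    A           E
  Initial     0.04332      0.1144
  Change     -0.04116     0.04116
  Equil      0.002157      0.1556
  solve Keq expr → x = 0.02058; check Q = 5204

[E]_eq = 0.1556 M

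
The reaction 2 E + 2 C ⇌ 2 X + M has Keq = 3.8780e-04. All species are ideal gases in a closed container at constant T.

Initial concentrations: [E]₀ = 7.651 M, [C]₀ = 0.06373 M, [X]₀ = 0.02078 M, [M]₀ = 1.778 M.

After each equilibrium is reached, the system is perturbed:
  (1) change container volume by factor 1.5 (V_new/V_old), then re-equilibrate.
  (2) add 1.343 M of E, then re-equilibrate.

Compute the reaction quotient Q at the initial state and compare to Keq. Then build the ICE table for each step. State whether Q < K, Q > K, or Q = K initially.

Q₀ = 0.003229; Q > K (proceeds reverse)

Q₀ = 0.003229 vs Keq = 3.8780e-04 ⇒ Q>K, reverse
Step 1:
                   E          C          X          M
  I            7.651    0.06373    0.02078      1.778
  C          0.01217    0.01217   -0.01217  -0.006087
  E            7.663     0.0759   0.008605      1.772
  solve Keq expr → x = -0.006087; check Q = 3.8780e-04
Then change container volume by factor 1.5 (V_new/V_old).
Step 2:
                   E          C          X          M
  I            5.109     0.0506   0.005737      1.181
  C       9.6182e-04 9.6182e-04 -9.6182e-04 -4.8091e-04
  E             5.11    0.05157   0.004775      1.181
  solve Keq expr → x = -4.8091e-04; check Q = 3.8780e-04
Then add 1.343 M of E.
Step 3:
                   E          C          X          M
  I            6.453    0.05157   0.004775      1.181
  C        -0.001121  -0.001121   0.001121 5.6072e-04
  E            6.452    0.05044   0.005896      1.181
  solve Keq expr → x = 5.6072e-04; check Q = 3.8780e-04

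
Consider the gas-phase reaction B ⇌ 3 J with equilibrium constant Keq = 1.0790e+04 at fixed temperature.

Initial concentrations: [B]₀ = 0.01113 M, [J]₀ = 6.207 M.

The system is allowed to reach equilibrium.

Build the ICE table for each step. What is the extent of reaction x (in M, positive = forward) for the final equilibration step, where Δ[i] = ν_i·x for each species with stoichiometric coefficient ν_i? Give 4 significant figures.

Q₀ = 2.1486e+04 vs Keq = 1.0790e+04 ⇒ Q>K, reverse
Step 1:
                   B          J
  Initial    0.01113      6.207
  Change     0.01069   -0.03207
  Equil      0.02182      6.175
  solve Keq expr → x = -0.01069; check Q = 1.0790e+04

x = -0.01069 M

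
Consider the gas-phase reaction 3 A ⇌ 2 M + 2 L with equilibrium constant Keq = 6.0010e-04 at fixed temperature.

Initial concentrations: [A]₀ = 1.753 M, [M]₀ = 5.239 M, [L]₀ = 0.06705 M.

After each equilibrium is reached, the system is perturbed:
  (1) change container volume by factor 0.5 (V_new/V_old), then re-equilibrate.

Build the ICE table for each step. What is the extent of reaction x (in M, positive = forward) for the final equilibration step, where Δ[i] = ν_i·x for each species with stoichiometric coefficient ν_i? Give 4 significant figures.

x = -0.003403 M

Q₀ = 0.02291 vs Keq = 6.0010e-04 ⇒ Q>K, reverse
Step 1:
                   A          M          L
  init         1.753      5.239    0.06705
  Δ          0.08294   -0.05529   -0.05529
  eq           1.836      5.184    0.01176
  solve Keq expr → x = -0.02765; check Q = 6.0010e-04
Then change container volume by factor 0.5 (V_new/V_old).
Step 2:
                   A          M          L
  init         3.672      10.37    0.02351
  Δ          0.01021  -0.006806  -0.006806
  eq           3.682      10.36    0.01671
  solve Keq expr → x = -0.003403; check Q = 6.0010e-04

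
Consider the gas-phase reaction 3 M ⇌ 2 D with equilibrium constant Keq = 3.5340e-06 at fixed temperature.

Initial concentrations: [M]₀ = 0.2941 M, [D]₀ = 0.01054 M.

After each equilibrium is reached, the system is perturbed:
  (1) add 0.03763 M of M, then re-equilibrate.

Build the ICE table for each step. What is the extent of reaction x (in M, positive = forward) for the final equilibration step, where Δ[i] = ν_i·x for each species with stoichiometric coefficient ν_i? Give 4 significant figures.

x = 3.0317e-05 M

Q₀ = 0.004367 vs Keq = 3.5340e-06 ⇒ Q>K, reverse
Step 1:
                    M           D
  init         0.2941     0.01054
  Δ           0.01532    -0.01022
  eq           0.3094  3.2357e-04
  solve Keq expr → x = -0.005108; check Q = 3.5340e-06
Then add 0.03763 M of M.
Step 2:
                    M           D
  init         0.3471  3.2357e-04
  Δ       -9.0951e-05  6.0634e-05
  eq            0.347  3.8420e-04
  solve Keq expr → x = 3.0317e-05; check Q = 3.5340e-06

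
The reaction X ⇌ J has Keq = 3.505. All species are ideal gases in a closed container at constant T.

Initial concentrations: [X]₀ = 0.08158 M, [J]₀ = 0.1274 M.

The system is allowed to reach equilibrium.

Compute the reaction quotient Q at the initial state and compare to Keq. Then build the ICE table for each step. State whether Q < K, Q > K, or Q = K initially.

Q₀ = 1.562 vs Keq = 3.505 ⇒ Q<K, forward
Step 1:
                  X         J
  init      0.08158    0.1274
  Δ        -0.03519   0.03519
  eq        0.04639    0.1626
  solve Keq expr → x = 0.03519; check Q = 3.505

Q₀ = 1.562; Q < K (proceeds forward)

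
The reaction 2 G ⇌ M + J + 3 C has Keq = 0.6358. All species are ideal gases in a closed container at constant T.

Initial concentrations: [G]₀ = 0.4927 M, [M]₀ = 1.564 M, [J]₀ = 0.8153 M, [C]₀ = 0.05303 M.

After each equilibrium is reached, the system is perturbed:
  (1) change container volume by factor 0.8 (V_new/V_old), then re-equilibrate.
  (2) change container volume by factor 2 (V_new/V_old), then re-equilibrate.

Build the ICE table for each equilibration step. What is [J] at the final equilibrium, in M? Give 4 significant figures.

[J]_eq = 0.591 M

Q₀ = 7.8335e-04 vs Keq = 0.6358 ⇒ Q<K, forward
Step 1:
                  G         M         J         C
  Initial    0.4927     1.564    0.8153   0.05303
  Change    -0.1899   0.09497   0.09497    0.2849
  Equil      0.3028     1.659    0.9103    0.3379
  solve Keq expr → x = 0.09497; check Q = 0.6358
Then change container volume by factor 0.8 (V_new/V_old).
Step 2:
                  G         M         J         C
  Initial    0.3785     2.074     1.138    0.4224
  Change    0.03896  -0.01948  -0.01948  -0.05844
  Equil      0.4174     2.054     1.118     0.364
  solve Keq expr → x = -0.01948; check Q = 0.6358
Then change container volume by factor 2 (V_new/V_old).
Step 3:
                  G         M         J         C
  Initial    0.2087     1.027    0.5592     0.182
  Change   -0.06367   0.03184   0.03184   0.09551
  Equil       0.145     1.059     0.591    0.2775
  solve Keq expr → x = 0.03184; check Q = 0.6358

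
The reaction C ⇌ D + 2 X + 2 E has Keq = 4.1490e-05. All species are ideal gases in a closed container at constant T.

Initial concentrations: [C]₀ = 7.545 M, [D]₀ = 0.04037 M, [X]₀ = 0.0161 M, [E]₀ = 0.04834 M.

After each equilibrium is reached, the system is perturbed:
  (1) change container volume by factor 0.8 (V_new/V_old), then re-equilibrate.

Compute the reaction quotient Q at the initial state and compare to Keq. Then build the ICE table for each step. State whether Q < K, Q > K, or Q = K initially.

Q₀ = 3.2409e-09; Q < K (proceeds forward)

Q₀ = 3.2409e-09 vs Keq = 4.1490e-05 ⇒ Q<K, forward
Step 1:
                  C         D         X         E
  I           7.545   0.04037    0.0161   0.04834
  C        -0.09374   0.09374    0.1875    0.1875
  E           7.451    0.1341    0.2036    0.2358
  solve Keq expr → x = 0.09374; check Q = 4.1490e-05
Then change container volume by factor 0.8 (V_new/V_old).
Step 2:
                  C         D         X         E
  I           9.314    0.1676    0.2545    0.2948
  C         0.02311  -0.02311  -0.04621  -0.04621
  E           9.337    0.1445    0.2083    0.2486
  solve Keq expr → x = -0.02311; check Q = 4.1490e-05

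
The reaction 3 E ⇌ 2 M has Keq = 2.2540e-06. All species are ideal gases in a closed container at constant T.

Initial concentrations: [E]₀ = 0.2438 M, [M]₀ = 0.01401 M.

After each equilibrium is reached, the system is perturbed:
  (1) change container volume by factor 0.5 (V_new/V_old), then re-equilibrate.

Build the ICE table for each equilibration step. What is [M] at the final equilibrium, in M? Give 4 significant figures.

Q₀ = 0.01354 vs Keq = 2.2540e-06 ⇒ Q>K, reverse
Step 1:
                    E           M
  init         0.2438     0.01401
  Δ           0.02071    -0.01381
  eq           0.2645  2.0424e-04
  solve Keq expr → x = -0.006903; check Q = 2.2540e-06
Then change container volume by factor 0.5 (V_new/V_old).
Step 2:
                    E           M
  init          0.529  4.0848e-04
  Δ       -2.5317e-04  1.6878e-04
  eq           0.5288  5.7726e-04
  solve Keq expr → x = 8.4391e-05; check Q = 2.2540e-06

[M]_eq = 5.7726e-04 M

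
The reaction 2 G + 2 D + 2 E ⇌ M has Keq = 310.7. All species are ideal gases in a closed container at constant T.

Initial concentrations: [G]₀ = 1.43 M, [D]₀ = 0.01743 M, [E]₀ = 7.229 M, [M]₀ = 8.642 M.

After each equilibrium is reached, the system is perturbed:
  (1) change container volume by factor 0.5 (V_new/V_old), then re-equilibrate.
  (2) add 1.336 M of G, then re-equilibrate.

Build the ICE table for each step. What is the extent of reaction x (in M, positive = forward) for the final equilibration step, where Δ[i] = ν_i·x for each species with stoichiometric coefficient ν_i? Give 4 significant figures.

Q₀ = 266.2 vs Keq = 310.7 ⇒ Q<K, forward
Step 1:
                   G          D          E          M
  Initial       1.43    0.01743      7.229      8.642
  Change   -0.001279  -0.001279  -0.001279 6.3942e-04
  Equil        1.429    0.01615      7.228      8.643
  solve Keq expr → x = 6.3942e-04; check Q = 310.7
Then change container volume by factor 0.5 (V_new/V_old).
Step 2:
                   G          D          E          M
  Initial      2.857     0.0323      14.46      17.29
  Change    -0.02653   -0.02653   -0.02653    0.01326
  Equil        2.831   0.005777      14.43       17.3
  solve Keq expr → x = 0.01326; check Q = 310.7
Then add 1.336 M of G.
Step 3:
                   G          D          E          M
  Initial      4.167   0.005777      14.43       17.3
  Change    -0.00185   -0.00185   -0.00185 9.2488e-04
  Equil        4.165   0.003927      14.43       17.3
  solve Keq expr → x = 9.2488e-04; check Q = 310.7

x = 9.2488e-04 M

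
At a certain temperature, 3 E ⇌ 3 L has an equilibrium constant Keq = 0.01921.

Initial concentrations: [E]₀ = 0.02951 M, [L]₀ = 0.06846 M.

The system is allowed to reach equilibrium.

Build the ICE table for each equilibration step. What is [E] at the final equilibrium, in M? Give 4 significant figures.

Q₀ = 12.49 vs Keq = 0.01921 ⇒ Q>K, reverse
Step 1:
                  E         L
  init      0.02951   0.06846
  Δ         0.04776  -0.04776
  eq        0.07727    0.0207
  solve Keq expr → x = -0.01592; check Q = 0.01921

[E]_eq = 0.07727 M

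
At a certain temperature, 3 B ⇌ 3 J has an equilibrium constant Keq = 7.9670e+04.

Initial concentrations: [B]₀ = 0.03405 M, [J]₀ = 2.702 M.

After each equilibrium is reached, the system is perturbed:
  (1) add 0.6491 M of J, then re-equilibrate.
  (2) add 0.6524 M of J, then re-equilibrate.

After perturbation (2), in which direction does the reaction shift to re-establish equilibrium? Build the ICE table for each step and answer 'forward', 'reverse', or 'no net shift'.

Q₀ = 4.9969e+05 vs Keq = 7.9670e+04 ⇒ Q>K, reverse
Step 1:
                   B          J
  Initial    0.03405      2.702
  Change     0.02809   -0.02809
  Equil      0.06214      2.674
  solve Keq expr → x = -0.009364; check Q = 7.9670e+04
Then add 0.6491 M of J.
Step 2:
                   B          J
  Initial    0.06214      3.323
  Change     0.01474   -0.01474
  Equil      0.07688      3.308
  solve Keq expr → x = -0.004914; check Q = 7.9670e+04
Then add 0.6524 M of J.
Step 3:
                   B          J
  Initial    0.07688      3.961
  Change     0.01482   -0.01482
  Equil       0.0917      3.946
  solve Keq expr → x = -0.004939; check Q = 7.9670e+04

Direction: reverse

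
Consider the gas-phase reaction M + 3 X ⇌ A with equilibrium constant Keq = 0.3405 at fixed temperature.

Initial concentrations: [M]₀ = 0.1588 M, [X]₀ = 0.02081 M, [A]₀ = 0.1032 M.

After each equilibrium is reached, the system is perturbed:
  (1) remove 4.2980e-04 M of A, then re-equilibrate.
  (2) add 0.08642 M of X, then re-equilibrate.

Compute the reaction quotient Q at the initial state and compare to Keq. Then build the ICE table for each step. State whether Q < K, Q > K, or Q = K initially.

Q₀ = 7.2113e+04; Q > K (proceeds reverse)

Q₀ = 7.2113e+04 vs Keq = 0.3405 ⇒ Q>K, reverse
Step 1:
                  M         X         A
  I          0.1588   0.02081    0.1032
  C          0.1003    0.3008   -0.1003
  E          0.2591    0.3216  0.002934
  solve Keq expr → x = -0.1003; check Q = 0.3405
Then remove 4.2980e-04 M of A.
Step 2:
                  M         X         A
  I          0.2591    0.3216  0.002504
  C       -3.9322e-04  -0.00118 3.9322e-04
  E          0.2587    0.3204  0.002898
  solve Keq expr → x = 3.9322e-04; check Q = 0.3405
Then add 0.08642 M of X.
Step 3:
                  M         X         A
  I          0.2587    0.4068  0.002898
  C       -0.002637 -0.007912  0.002637
  E           0.256    0.3989  0.005535
  solve Keq expr → x = 0.002637; check Q = 0.3405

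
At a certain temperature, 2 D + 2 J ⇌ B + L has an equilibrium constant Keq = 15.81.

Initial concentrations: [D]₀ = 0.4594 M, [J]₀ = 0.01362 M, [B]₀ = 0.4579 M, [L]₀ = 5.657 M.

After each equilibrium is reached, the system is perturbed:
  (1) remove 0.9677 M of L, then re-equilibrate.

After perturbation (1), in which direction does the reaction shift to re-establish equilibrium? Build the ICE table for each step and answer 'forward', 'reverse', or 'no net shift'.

Q₀ = 6.6164e+04 vs Keq = 15.81 ⇒ Q>K, reverse
Step 1:
                  D         J         B         L
  init       0.4594   0.01362    0.4579     5.657
  Δ          0.3628    0.3628   -0.1814   -0.1814
  eq         0.8222    0.3764    0.2765     5.476
  solve Keq expr → x = -0.1814; check Q = 15.81
Then remove 0.9677 M of L.
Step 2:
                  D         J         B         L
  init       0.8222    0.3764    0.2765     4.508
  Δ        -0.01983  -0.01983  0.009913  0.009913
  eq         0.8023    0.3566    0.2864     4.518
  solve Keq expr → x = 0.009913; check Q = 15.81

Direction: forward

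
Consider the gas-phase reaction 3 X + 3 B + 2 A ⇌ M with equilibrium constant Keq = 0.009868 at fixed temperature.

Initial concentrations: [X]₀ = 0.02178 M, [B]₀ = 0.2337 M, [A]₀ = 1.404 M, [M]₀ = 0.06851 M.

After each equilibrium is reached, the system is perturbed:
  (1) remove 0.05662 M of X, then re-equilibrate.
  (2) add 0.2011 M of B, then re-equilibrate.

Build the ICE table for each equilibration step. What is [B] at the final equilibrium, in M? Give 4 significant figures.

Q₀ = 2.6355e+05 vs Keq = 0.009868 ⇒ Q>K, reverse
Step 1:
                   X          B          A          M
  Initial    0.02178     0.2337      1.404    0.06851
  Change      0.2055     0.2055      0.137   -0.06849
  Equil       0.2272     0.4392      1.541 2.3289e-05
  solve Keq expr → x = -0.06849; check Q = 0.009868
Then remove 0.05662 M of X.
Step 2:
                   X          B          A          M
  Initial     0.1706     0.4392      1.541 2.3289e-05
  Change  4.0262e-05 4.0262e-05 2.6842e-05 -1.3421e-05
  Equil       0.1707     0.4392      1.541 9.8678e-06
  solve Keq expr → x = -1.3421e-05; check Q = 0.009868
Then add 0.2011 M of B.
Step 3:
                   X          B          A          M
  Initial     0.1707     0.6403      1.541 9.8678e-06
  Change  -6.1994e-05 -6.1994e-05 -4.1329e-05 2.0665e-05
  Equil       0.1706     0.6402      1.541 3.0532e-05
  solve Keq expr → x = 2.0665e-05; check Q = 0.009868

[B]_eq = 0.6402 M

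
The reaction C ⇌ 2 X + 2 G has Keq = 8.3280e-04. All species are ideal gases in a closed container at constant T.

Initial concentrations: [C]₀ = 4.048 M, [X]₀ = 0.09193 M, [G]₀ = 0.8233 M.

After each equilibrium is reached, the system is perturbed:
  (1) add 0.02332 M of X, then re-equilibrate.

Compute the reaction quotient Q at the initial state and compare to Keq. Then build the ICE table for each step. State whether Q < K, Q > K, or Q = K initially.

Q₀ = 0.001415; Q > K (proceeds reverse)

Q₀ = 0.001415 vs Keq = 8.3280e-04 ⇒ Q>K, reverse
Step 1:
                    C           X           G
  init          4.048     0.09193      0.8233
  Δ            0.0098     -0.0196     -0.0196
  eq            4.058     0.07233      0.8037
  solve Keq expr → x = -0.0098; check Q = 8.3280e-04
Then add 0.02332 M of X.
Step 2:
                    C           X           G
  init          4.058     0.09565      0.8037
  Δ           0.01063    -0.02126    -0.02126
  eq            4.068     0.07439      0.7824
  solve Keq expr → x = -0.01063; check Q = 8.3280e-04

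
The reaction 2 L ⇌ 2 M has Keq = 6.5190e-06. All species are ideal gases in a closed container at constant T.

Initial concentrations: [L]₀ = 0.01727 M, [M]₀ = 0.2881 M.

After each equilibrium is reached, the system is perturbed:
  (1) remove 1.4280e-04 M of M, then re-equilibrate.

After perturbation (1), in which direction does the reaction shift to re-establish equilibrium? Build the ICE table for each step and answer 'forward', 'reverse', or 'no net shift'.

Q₀ = 278.3 vs Keq = 6.5190e-06 ⇒ Q>K, reverse
Step 1:
                    L           M
  I           0.01727      0.2881
  C            0.2873     -0.2873
  E            0.3046  7.7770e-04
  solve Keq expr → x = -0.1437; check Q = 6.5190e-06
Then remove 1.4280e-04 M of M.
Step 2:
                    L           M
  I            0.3046  6.3490e-04
  C       -1.4244e-04  1.4244e-04
  E            0.3044  7.7733e-04
  solve Keq expr → x = 7.1218e-05; check Q = 6.5190e-06

Direction: forward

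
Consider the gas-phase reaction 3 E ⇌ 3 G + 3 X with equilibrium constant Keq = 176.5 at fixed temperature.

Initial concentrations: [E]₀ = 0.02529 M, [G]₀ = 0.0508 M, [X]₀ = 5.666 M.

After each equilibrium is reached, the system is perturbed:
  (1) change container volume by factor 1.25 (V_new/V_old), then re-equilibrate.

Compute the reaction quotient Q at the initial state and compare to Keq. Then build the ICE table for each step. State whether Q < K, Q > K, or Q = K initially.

Q₀ = 1474; Q > K (proceeds reverse)

Q₀ = 1474 vs Keq = 176.5 ⇒ Q>K, reverse
Step 1:
                   E          G          X
  Initial    0.02529     0.0508      5.666
  Change      0.0129    -0.0129    -0.0129
  Equil      0.03819     0.0379      5.653
  solve Keq expr → x = -0.004301; check Q = 176.5
Then change container volume by factor 1.25 (V_new/V_old).
Step 2:
                   E          G          X
  Initial    0.03055    0.03032      4.522
  Change   -0.003372   0.003372   0.003372
  Equil      0.02718    0.03369      4.526
  solve Keq expr → x = 0.001124; check Q = 176.5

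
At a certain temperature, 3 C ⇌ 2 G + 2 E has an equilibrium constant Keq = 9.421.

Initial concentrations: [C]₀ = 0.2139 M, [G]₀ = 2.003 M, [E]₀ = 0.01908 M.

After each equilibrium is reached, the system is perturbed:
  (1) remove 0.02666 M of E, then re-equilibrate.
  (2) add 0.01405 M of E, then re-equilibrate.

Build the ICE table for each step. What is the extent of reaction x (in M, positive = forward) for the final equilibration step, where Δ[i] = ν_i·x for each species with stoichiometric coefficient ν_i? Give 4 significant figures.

Q₀ = 0.1492 vs Keq = 9.421 ⇒ Q<K, forward
Step 1:
                  C         G         E
  I          0.2139     2.003   0.01908
  C        -0.08048   0.05365   0.05365
  E          0.1334     2.057   0.07273
  solve Keq expr → x = 0.02683; check Q = 9.421
Then remove 0.02666 M of E.
Step 2:
                  C         G         E
  I          0.1334     2.057   0.04607
  C        -0.01808   0.01205   0.01205
  E          0.1153     2.069   0.05812
  solve Keq expr → x = 0.006025; check Q = 9.421
Then add 0.01405 M of E.
Step 3:
                  C         G         E
  I          0.1153     2.069   0.07217
  C        0.009628 -0.006419 -0.006419
  E           0.125     2.062   0.06575
  solve Keq expr → x = -0.003209; check Q = 9.421

x = -0.003209 M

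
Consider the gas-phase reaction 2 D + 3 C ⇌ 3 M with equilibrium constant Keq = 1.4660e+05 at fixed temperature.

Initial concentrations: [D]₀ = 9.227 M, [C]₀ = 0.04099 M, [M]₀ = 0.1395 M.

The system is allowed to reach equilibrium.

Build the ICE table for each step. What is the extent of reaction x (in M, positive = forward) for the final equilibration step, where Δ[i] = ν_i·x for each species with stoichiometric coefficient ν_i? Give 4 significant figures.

x = 0.0134 M

Q₀ = 0.463 vs Keq = 1.4660e+05 ⇒ Q<K, forward
Step 1:
                    D           C           M
  init          9.227     0.04099      0.1395
  Δ          -0.02681    -0.04021     0.04021
  eq              9.2  7.7626e-04      0.1797
  solve Keq expr → x = 0.0134; check Q = 1.4660e+05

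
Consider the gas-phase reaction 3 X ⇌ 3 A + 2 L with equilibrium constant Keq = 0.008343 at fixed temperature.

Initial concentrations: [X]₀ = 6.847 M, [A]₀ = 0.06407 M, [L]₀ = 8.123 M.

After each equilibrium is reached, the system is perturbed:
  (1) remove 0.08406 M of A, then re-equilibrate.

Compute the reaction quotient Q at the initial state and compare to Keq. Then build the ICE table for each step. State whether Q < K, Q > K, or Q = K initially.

Q₀ = 5.4062e-05; Q < K (proceeds forward)

Q₀ = 5.4062e-05 vs Keq = 0.008343 ⇒ Q<K, forward
Step 1:
                    X           A           L
  I             6.847     0.06407       8.123
  C           -0.2618      0.2618      0.1745
  E             6.585      0.3259       8.298
  solve Keq expr → x = 0.08727; check Q = 0.008343
Then remove 0.08406 M of A.
Step 2:
                    X           A           L
  I             6.585      0.2418       8.298
  C          -0.07881     0.07881     0.05254
  E             6.506      0.3206        8.35
  solve Keq expr → x = 0.02627; check Q = 0.008343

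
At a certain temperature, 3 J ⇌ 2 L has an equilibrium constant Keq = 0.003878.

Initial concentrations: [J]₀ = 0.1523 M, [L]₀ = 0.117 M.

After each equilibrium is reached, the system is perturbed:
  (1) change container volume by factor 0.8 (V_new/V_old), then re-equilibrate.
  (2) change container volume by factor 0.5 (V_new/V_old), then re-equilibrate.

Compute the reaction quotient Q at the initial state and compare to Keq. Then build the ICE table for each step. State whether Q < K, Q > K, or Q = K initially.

Q₀ = 3.875 vs Keq = 0.003878 ⇒ Q>K, reverse
Step 1:
                    J           L
  init         0.1523       0.117
  Δ            0.1593     -0.1062
  eq           0.3116     0.01083
  solve Keq expr → x = -0.05309; check Q = 0.003878
Then change container volume by factor 0.8 (V_new/V_old).
Step 2:
                    J           L
  init         0.3894     0.01354
  Δ         -0.002204    0.001469
  eq           0.3872     0.01501
  solve Keq expr → x = 7.3475e-04; check Q = 0.003878
Then change container volume by factor 0.5 (V_new/V_old).
Step 3:
                    J           L
  init         0.7745     0.03001
  Δ          -0.01661     0.01107
  eq           0.7579     0.04109
  solve Keq expr → x = 0.005537; check Q = 0.003878

Q₀ = 3.875; Q > K (proceeds reverse)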